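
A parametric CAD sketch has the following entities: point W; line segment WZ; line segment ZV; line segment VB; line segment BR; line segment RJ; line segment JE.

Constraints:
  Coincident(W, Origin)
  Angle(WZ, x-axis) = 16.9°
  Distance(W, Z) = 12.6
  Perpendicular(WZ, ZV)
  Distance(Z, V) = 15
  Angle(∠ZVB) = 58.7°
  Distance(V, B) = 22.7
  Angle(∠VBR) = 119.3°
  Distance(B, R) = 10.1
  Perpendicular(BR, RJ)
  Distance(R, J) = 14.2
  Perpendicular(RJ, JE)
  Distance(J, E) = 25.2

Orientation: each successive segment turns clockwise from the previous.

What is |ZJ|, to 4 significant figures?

8.025

W is at the origin; WZ runs at 16.9° with length 12.6, so Z = (12.06, 3.663). WZ ⟂ ZV, so ZV runs at -73.10°; with |ZV| = 15.0, V = (16.42, -10.69). ∠ZVB = 58.7° gives VB at 165.6° from the x-axis; with |VB| = 22.7, B = (-5.570, -5.044). ∠VBR = 119.3° gives BR at 104.9° from the x-axis; with |BR| = 10.1, R = (-8.167, 4.716). BR ⟂ RJ, so RJ runs at 14.90°; with |RJ| = 14.2, J = (5.555, 8.368). Then |ZJ| = |J − Z| = 8.025.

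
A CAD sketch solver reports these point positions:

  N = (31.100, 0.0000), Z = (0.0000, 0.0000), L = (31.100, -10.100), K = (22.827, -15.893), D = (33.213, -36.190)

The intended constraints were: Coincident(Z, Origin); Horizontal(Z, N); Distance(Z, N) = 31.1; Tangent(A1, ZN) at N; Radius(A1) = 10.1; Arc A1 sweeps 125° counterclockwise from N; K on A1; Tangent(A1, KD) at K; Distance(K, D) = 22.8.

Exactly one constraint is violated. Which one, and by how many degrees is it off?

Tangent(A1, KD) at K — off by 7.90°.

Z = (0.00, 0.00) ✓; Z.y = 0.00, N.y = 0.00 ✓; |ZN| = 31.10 ✓; ∠(LN, NZ) = 90.00° ✓; |LN| = 10.10 ✓; bearing(L→K) − bearing(L→N) = 125.0° ✓; |LK| = 10.10 ✓; ∠(LK, KD) = 97.90° ✗; |KD| = 22.80 ✓.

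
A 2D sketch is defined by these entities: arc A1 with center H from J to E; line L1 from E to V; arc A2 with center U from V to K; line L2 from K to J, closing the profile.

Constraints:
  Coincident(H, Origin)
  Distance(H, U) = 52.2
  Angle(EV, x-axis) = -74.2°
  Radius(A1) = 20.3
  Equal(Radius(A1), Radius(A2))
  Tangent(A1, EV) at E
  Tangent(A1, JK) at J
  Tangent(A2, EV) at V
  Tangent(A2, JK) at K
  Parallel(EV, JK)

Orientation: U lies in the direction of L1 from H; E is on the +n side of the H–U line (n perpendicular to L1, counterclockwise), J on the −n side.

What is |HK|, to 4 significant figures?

56.01

The slot axis is L1's direction at -74.2°, so u = (cos -74.2°, sin -74.2°) = (0.2723, -0.9622) and n = (−sin -74.2°, cos -74.2°) = (0.9622, 0.2723). H is at the origin and U lies 52.2 along u from H, so U = 52.2·u = (14.21, -50.23). Tangency of A1 to both parallel lines with radius 20.3 puts E and J at H ± 20.3·n: E = (19.53, 5.527), J = (-19.53, -5.527). Equal radii place V and K the same way about U: V = U + 20.3·n = (33.75, -44.70), K = U − 20.3·n = (-5.320, -55.76). Then |HK| = |K − H| = 56.01.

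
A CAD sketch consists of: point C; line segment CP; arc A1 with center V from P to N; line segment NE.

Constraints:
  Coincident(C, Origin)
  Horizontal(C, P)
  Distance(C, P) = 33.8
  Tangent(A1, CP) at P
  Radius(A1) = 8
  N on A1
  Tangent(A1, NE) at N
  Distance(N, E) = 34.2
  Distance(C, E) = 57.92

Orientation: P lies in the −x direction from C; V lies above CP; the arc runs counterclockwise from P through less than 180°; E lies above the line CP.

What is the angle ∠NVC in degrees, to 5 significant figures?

35.182°

C is at the origin; CP is horizontal with |CP| = 33.8 and P on the −x side, so P = (-33.800, 0.0000). A1 meets CP tangentially, so VP is at right angles to CP, so V = P + (0, 8) = (-33.800, 8.0000). Since VN ⟂ NE (tangency), |VE| = √(8.0² + 34.2²) = 35.123 regardless of where N sits on A1. So E lies on both circle(C, 57.92) and circle(V, 35.123); the above-CP intersection is E = (-39.113, 42.719). N is the foot of the tangent from E: N = (-26.376, 10.979).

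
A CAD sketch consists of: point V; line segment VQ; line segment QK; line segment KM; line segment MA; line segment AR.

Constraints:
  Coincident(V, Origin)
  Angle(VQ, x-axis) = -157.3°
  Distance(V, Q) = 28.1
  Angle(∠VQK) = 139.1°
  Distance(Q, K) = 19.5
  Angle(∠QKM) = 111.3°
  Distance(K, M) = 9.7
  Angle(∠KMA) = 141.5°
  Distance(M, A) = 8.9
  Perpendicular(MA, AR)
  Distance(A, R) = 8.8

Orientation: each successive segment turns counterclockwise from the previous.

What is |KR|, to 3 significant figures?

16.7

V is at the origin; VQ runs at -157.3° with length 28.1, so Q = (-25.9, -10.8). ∠VQK = 139.1° gives QK at -116° from the x-axis; with |QK| = 19.5, K = (-34.6, -28.3). ∠QKM = 111.3° gives KM at -47.7° from the x-axis; with |KM| = 9.7, M = (-28.1, -35.5). ∠KMA = 141.5° gives MA at -9.20° from the x-axis; with |MA| = 8.9, A = (-19.3, -36.9). MA is perpendicular to AR, so AR runs at 80.8°; with |AR| = 8.8, R = (-17.9, -28.2). Then |KR| = |R − K| = 16.7.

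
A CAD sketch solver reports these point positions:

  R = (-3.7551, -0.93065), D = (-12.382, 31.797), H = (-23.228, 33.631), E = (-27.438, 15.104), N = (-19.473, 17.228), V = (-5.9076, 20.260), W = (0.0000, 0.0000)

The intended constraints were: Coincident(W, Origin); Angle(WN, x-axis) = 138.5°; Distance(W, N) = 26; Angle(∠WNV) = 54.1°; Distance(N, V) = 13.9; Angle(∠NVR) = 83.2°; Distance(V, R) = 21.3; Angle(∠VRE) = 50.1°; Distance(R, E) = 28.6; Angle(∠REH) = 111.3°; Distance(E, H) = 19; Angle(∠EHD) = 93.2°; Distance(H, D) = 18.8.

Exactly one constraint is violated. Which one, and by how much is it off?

Distance(H, D) = 18.8 — off by 7.80.

W = (0.00, 0.00) ✓; WN at 138.5° ✓; |WN| = 26.00 ✓; ∠WNV = 54.10° ✓; |NV| = 13.90 ✓; ∠NVR = 83.20° ✓; |VR| = 21.30 ✓; ∠VRE = 50.10° ✓; |RE| = 28.60 ✓; ∠REH = 111.3° ✓; |EH| = 19.00 ✓; ∠EHD = 93.20° ✓; |HD| = 11.00 ✗.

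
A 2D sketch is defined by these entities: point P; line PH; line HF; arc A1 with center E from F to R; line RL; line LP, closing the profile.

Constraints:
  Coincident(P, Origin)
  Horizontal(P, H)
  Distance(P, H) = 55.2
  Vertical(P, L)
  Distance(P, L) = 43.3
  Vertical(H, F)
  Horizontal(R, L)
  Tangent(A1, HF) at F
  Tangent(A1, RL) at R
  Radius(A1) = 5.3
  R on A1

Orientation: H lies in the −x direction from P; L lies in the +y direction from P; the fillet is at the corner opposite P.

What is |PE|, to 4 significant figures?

62.72

P is at the origin; PH is horizontal with |PH| = 55.2 and H on the −x side, so H = (-55.20, 0.000). PL is vertical with |PL| = 43.3 and L on the +y side, so L = (0.000, 43.30). The virtual corner opposite P is at (-55.20, 43.30). Since A1 is tangent to HF there, EF ⟂ HF and A1 meets RL tangentially, so ER is at right angles to RL, with radius 5.3, so the center E sits 5.3 in from both sides at E = (-49.90, 38.00). Then |PE| = |E − P| = 62.72.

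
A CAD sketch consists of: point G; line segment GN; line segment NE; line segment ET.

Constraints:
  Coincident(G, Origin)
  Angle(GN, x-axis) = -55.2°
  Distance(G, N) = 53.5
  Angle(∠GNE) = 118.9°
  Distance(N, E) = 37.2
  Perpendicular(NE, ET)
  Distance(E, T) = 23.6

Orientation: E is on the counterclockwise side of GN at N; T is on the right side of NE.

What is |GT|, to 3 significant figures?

94.5

G is at the origin; GN runs at -55.2° with length 53.5, so N = 53.5·(cos -55.2°, sin -55.2°) = (30.5, -43.9). ∠GNE = 118.9°, so NE runs at -55.2° + (180° − 118.9°) = 5.90° from the x-axis; with |NE| = 37.2, E = N + 37.2·(cos 5.90°, sin 5.90°) = (67.5, -40.1). NE ⟂ ET; with |ET| = 23.6 on the right of NE, T = E + 23.6·(0.103, -0.995) = (70.0, -63.6). Then |GT| = |T − G| = 94.5.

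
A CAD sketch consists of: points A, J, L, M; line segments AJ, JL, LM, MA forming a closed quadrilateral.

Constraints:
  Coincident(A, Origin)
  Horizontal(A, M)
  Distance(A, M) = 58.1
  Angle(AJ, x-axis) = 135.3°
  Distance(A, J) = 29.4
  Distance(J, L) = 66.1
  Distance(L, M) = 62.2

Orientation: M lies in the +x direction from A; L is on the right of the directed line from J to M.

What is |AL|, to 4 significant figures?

39.30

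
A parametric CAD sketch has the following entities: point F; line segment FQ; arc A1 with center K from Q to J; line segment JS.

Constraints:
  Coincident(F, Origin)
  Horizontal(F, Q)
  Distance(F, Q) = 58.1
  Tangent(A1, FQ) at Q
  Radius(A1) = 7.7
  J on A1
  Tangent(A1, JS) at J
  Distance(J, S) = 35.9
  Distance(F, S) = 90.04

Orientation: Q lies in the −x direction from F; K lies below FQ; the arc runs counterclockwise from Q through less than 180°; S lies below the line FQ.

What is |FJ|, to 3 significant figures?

64.8

Checks: |KJ| = 7.700 ✓; ∠(KJ, JS) = 90.00° ✓; |JS| = 35.90 ✓; |FS| = 90.04 ✓.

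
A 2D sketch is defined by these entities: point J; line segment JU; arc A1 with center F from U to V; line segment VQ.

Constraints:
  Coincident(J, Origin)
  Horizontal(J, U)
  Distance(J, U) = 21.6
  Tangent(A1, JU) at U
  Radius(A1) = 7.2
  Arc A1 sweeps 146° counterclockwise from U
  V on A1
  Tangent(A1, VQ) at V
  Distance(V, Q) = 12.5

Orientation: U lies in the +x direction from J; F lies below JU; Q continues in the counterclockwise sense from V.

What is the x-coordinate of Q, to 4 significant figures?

27.94

J is at the origin; J and U share the same y with |JU| = 21.6 and U on the +x side, so U = (21.60, 0.000). Tangency of A1 to JU means the radius FU is perpendicular to JU, so F = U + (0, -7.2) = (21.60, -7.200). On A1, U sits at bearing 90° from F; a 146° counterclockwise sweep puts V at bearing 236°, so V = F + 7.2·(cos 236°, sin 236°) = (17.57, -13.17). Since A1 is tangent to VQ there, FV ⟂ VQ, so VQ runs along (−sin 236°, cos 236°); with |VQ| = 12.5, Q = (27.94, -20.16). So Q.x = 27.94.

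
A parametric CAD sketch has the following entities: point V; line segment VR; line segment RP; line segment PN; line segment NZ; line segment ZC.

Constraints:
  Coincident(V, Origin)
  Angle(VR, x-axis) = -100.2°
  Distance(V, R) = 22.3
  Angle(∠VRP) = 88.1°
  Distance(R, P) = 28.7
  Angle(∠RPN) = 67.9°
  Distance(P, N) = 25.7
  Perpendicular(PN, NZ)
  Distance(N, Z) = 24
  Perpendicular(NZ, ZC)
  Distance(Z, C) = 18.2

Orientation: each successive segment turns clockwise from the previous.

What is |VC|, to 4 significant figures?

24.54

V is at the origin; VR runs at -100.2° with length 22.3, so R = (-3.949, -21.95). ∠VRP = 88.1° gives RP at 167.9° from the x-axis; with |RP| = 28.7, P = (-32.01, -15.93). ∠RPN = 67.9° gives PN at 55.80° from the x-axis; with |PN| = 25.7, N = (-17.57, 5.324). The perpendicularity gives NZ at right angles to PN, so NZ runs at -34.20°; with |NZ| = 24.0, Z = (2.284, -8.166). NZ ⟂ ZC, so ZC runs at -124.2°; with |ZC| = 18.2, C = (-7.946, -23.22). Then |VC| = |C − V| = 24.54.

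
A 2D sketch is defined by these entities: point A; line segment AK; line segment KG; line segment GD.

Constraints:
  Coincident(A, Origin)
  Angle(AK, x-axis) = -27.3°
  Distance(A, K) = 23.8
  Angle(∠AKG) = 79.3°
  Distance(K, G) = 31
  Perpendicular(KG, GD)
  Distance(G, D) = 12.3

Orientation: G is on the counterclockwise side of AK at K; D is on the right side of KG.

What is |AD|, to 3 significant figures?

44.5

A is at the origin; AK runs at -27.3° with length 23.8, so K = 23.8·(cos -27.3°, sin -27.3°) = (21.1, -10.9). ∠AKG = 79.3°, so KG runs at -27.3° + (180° − 79.3°) = 73.4° from the x-axis; with |KG| = 31.0, G = K + 31.0·(cos 73.4°, sin 73.4°) = (30.0, 18.8). KG is perpendicular to GD; with |GD| = 12.3 on the right of KG, D = G + 12.3·(0.958, -0.286) = (41.8, 15.3). Then |AD| = |D − A| = 44.5.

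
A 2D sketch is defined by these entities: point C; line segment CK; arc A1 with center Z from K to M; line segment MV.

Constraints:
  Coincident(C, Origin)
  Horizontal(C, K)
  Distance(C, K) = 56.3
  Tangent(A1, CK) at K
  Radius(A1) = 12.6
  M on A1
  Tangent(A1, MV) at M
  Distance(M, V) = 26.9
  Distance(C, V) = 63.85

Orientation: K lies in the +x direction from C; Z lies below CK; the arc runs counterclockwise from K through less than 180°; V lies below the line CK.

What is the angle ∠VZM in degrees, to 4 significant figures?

64.90°

Checks: |ZM| = 12.60 ✓; ∠(ZM, MV) = 90.00° ✓; |MV| = 26.90 ✓; |CV| = 63.85 ✓.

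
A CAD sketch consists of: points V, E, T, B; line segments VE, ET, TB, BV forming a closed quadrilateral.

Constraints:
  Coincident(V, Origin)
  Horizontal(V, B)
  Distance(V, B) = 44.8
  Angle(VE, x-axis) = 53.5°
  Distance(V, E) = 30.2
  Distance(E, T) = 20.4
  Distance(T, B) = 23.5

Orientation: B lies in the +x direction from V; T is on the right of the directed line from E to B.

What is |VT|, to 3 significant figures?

22.1

Checks: |ET| = 20.40 ✓; |TB| = 23.50 ✓.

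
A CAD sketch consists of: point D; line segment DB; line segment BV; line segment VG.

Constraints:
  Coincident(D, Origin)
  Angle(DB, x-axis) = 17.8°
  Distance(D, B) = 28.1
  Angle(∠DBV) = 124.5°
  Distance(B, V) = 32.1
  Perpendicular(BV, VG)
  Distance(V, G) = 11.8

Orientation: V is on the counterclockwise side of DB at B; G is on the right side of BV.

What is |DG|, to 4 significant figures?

59.39

D is at the origin; DB runs at 17.8° with length 28.1, so B = 28.1·(cos 17.8°, sin 17.8°) = (26.75, 8.590). ∠DBV = 124.5°, so BV runs at 17.8° + (180° − 124.5°) = 73.30° from the x-axis; with |BV| = 32.1, V = B + 32.1·(cos 73.30°, sin 73.30°) = (35.98, 39.34). BV is perpendicular to VG; with |VG| = 11.8 on the right of BV, G = V + 11.8·(0.9578, -0.2874) = (47.28, 35.95). Then |DG| = |G − D| = 59.39.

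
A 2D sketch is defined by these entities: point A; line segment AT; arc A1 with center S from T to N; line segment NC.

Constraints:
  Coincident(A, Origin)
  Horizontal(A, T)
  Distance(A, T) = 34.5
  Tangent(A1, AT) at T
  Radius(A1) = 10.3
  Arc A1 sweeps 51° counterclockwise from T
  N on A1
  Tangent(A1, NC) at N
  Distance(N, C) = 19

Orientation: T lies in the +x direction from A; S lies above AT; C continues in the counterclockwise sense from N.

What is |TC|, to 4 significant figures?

27.27

On A1, T sits at bearing -90° from S; a 51° counterclockwise sweep puts N at bearing -39°, so N = S + 10.3·(cos -39°, sin -39°) = (42.50, 3.818). A1 meets NC tangentially, so SN is at right angles to NC, so NC runs along (−sin -39°, cos -39°); with |NC| = 19.0, C = (54.46, 18.58). Then |TC| = |C − T| = 27.27.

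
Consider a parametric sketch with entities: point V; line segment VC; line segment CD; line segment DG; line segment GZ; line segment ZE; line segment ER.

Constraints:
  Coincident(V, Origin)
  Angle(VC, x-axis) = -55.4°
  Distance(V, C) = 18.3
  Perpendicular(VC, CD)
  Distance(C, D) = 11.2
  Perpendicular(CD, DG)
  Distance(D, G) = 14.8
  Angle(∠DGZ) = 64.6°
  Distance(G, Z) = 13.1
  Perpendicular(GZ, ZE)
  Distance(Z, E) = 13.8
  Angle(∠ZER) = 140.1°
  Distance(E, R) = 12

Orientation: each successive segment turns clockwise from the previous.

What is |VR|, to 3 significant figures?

31.1

V is at the origin; VC runs at -55.4° with length 18.3, so C = (10.4, -15.1). VC is perpendicular to CD, so CD runs at -145°; with |CD| = 11.2, D = (1.17, -21.4). The perpendicularity gives DG at right angles to CD, so DG runs at 125°; with |DG| = 14.8, G = (-7.23, -9.24). ∠DGZ = 64.6° gives GZ at 9.20° from the x-axis; with |GZ| = 13.1, Z = (5.70, -7.15). The perpendicularity gives ZE at right angles to GZ, so ZE runs at -80.8°; with |ZE| = 13.8, E = (7.91, -20.8). ∠ZER = 140.1° gives ER at -121° from the x-axis; with |ER| = 12.0, R = (1.78, -31.1). Then |VR| = |R − V| = 31.1.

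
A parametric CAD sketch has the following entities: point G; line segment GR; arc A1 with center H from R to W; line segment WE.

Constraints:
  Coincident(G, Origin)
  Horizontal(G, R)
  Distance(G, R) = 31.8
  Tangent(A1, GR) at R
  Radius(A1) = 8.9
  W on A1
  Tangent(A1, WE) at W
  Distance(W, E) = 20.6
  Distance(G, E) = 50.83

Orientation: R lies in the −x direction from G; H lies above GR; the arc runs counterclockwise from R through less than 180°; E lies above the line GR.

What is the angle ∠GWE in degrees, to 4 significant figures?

170.7°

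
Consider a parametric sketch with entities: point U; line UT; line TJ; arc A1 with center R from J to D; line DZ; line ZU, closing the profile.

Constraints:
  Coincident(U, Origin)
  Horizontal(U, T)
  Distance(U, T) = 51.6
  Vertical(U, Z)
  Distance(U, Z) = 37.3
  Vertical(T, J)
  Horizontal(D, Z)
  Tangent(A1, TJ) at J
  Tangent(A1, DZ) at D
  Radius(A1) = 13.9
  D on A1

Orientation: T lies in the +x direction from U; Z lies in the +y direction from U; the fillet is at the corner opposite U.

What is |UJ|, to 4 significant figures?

56.66

U is at the origin; UT is horizontal with |UT| = 51.6 and T on the +x side, so T = (51.60, 0.000). UZ is vertical with |UZ| = 37.3 and Z on the +y side, so Z = (0.000, 37.30). The virtual corner opposite U is at (51.60, 37.30). Since A1 is tangent to TJ there, RJ ⟂ TJ and the tangent condition forces RD to be normal to DZ, with radius 13.9, so the center R sits 13.9 in from both sides at R = (37.70, 23.40). That places the tangent points at J = (51.60, 23.40) on TJ and D = (37.70, 37.30) on DZ. Then |UJ| = |J − U| = 56.66.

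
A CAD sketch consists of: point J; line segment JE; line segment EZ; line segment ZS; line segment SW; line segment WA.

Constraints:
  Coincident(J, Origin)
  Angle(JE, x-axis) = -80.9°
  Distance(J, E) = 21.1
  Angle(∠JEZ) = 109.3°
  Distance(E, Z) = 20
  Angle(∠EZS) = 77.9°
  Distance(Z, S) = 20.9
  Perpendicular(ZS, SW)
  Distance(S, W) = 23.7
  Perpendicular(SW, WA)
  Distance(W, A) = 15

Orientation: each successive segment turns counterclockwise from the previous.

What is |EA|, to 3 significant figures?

4.48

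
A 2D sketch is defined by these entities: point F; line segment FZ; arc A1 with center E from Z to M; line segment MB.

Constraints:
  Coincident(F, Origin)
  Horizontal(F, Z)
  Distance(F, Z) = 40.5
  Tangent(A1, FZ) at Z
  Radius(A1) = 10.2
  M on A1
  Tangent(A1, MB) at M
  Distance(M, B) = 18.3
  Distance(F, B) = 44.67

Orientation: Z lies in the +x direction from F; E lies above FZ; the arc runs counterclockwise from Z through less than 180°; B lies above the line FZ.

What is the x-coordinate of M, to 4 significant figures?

47.13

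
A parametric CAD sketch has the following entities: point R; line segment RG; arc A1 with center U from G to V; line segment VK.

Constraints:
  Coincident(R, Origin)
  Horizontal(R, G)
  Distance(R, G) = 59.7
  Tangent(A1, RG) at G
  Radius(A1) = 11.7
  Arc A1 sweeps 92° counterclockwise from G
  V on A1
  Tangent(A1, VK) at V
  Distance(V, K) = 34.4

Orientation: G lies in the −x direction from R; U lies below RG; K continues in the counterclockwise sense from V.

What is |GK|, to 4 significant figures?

47.66

On A1, G sits at bearing 90° from U; a 92° counterclockwise sweep puts V at bearing 182°, so V = U + 11.7·(cos 182°, sin 182°) = (-71.39, -12.11). Since A1 is tangent to VK there, UV ⟂ VK, so VK runs along (−sin 182°, cos 182°); with |VK| = 34.4, K = (-70.19, -46.49). Then |GK| = |K − G| = 47.66.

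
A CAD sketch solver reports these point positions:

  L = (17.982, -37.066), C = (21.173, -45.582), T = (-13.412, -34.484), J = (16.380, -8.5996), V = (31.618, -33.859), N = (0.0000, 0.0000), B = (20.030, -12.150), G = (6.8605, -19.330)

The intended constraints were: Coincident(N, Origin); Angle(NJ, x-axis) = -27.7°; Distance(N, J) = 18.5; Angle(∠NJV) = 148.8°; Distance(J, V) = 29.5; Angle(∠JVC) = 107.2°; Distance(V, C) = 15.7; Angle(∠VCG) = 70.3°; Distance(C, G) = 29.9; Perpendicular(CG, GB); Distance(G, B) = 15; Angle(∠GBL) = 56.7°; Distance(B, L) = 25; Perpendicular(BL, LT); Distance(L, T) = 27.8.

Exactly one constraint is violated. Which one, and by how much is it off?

Distance(L, T) = 27.8 — off by 3.70.

N = (0.00, 0.00) ✓; NJ at -27.70° ✓; |NJ| = 18.50 ✓; ∠NJV = 148.8° ✓; |JV| = 29.50 ✓; ∠JVC = 107.2° ✓; |VC| = 15.70 ✓; ∠VCG = 70.30° ✓; |CG| = 29.90 ✓; ∠(CG, GB) = 90.00° ✓; |GB| = 15.00 ✓; ∠GBL = 56.70° ✓; |BL| = 25.00 ✓; ∠(BL, LT) = 90.00° ✓; |LT| = 31.50 ✗.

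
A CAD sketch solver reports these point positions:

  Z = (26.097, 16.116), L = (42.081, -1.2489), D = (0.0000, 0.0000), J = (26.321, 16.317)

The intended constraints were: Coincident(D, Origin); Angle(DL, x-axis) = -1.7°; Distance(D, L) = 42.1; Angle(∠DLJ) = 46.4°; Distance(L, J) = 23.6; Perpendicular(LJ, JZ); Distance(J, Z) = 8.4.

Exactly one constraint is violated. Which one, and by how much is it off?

Distance(J, Z) = 8.4 — off by 8.10.

D = (0.00, 0.00) ✓; DL at -1.700° ✓; |DL| = 42.10 ✓; ∠DLJ = 46.40° ✓; |LJ| = 23.60 ✓; ∠(LJ, JZ) = 90.00° ✓; |JZ| = 0.3010 ✗.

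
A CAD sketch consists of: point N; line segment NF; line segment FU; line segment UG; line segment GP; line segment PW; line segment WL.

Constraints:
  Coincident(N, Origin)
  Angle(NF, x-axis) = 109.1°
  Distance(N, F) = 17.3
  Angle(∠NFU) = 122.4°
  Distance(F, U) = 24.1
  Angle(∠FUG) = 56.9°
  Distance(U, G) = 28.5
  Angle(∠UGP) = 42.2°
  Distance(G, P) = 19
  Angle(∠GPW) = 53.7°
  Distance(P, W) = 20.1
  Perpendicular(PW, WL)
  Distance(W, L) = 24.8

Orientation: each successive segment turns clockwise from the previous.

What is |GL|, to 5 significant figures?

12.975

∠GPW = 53.7° gives PW at 24.300° from the x-axis; with |PW| = 20.1, W = (20.104, 25.764). PW is perpendicular to WL, so WL runs at -65.700°; with |WL| = 24.8, L = (30.309, 3.1613). Then |GL| = |L − G| = 12.975.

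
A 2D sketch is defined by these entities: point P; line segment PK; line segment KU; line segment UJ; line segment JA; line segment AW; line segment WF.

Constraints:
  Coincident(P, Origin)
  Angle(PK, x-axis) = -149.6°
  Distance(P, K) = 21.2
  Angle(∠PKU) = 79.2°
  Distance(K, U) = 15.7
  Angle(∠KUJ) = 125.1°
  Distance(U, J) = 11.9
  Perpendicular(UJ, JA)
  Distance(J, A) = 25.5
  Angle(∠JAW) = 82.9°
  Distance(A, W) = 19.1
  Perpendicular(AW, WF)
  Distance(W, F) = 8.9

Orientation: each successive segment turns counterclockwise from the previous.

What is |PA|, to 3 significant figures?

4.25

P is at the origin; PK runs at -149.6° with length 21.2, so K = (-18.3, -10.7). ∠PKU = 79.2° gives KU at -48.8° from the x-axis; with |KU| = 15.7, U = (-7.94, -22.5). ∠KUJ = 125.1° gives UJ at 6.10° from the x-axis; with |UJ| = 11.9, J = (3.89, -21.3). UJ is perpendicular to JA, so JA runs at 96.1°; with |JA| = 25.5, A = (1.18, 4.08). Then |PA| = |A − P| = 4.25.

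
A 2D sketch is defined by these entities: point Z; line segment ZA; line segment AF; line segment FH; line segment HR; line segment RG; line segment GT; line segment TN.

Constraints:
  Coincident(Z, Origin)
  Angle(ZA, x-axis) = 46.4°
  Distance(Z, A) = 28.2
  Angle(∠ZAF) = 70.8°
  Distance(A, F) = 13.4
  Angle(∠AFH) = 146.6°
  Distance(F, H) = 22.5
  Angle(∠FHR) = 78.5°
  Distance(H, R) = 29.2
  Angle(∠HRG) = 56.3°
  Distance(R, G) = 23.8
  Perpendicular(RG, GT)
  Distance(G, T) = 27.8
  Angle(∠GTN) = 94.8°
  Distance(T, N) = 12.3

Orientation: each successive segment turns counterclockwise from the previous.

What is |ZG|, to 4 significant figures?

17.06

∠FHR = 78.5° gives HR at -69.50° from the x-axis; with |HR| = 29.2, R = (-4.753, -4.913). ∠HRG = 56.3° gives RG at 54.20° from the x-axis; with |RG| = 23.8, G = (9.169, 14.39). Then |ZG| = |G − Z| = 17.06.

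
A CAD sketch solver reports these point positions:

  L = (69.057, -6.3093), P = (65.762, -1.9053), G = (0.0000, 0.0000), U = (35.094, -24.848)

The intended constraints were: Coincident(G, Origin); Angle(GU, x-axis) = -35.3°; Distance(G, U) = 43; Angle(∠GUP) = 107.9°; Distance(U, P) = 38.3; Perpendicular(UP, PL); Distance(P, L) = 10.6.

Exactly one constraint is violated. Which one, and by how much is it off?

Distance(P, L) = 10.6 — off by 5.10.

G = (0.00, 0.00) ✓; GU at -35.30° ✓; |GU| = 43.00 ✓; ∠GUP = 107.9° ✓; |UP| = 38.30 ✓; ∠(UP, PL) = 90.00° ✓; |PL| = 5.500 ✗.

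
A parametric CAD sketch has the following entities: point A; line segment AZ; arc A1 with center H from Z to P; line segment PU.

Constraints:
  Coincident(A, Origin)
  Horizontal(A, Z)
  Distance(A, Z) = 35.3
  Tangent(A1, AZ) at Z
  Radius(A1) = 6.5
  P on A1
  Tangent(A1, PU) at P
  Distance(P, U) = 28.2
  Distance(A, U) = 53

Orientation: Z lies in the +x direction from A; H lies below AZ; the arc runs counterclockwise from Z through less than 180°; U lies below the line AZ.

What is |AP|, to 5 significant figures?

30.588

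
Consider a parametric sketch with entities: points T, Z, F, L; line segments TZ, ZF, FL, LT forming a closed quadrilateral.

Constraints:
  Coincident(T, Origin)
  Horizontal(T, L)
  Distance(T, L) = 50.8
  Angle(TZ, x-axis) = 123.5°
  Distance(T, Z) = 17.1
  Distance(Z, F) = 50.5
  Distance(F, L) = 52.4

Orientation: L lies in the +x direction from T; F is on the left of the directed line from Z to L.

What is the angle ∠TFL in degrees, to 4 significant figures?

56.13°

T is at the origin; TL is horizontal with |TL| = 50.8 and L in +x, so L = (50.8, 0). TZ runs at 123.5° with |TZ| = 17.1, so Z = (-9.438, 14.26). F is determined by |ZF| = 50.5 and |FL| = 52.4 together: it lies at the intersection of circle(Z, 50.5) and circle(L, 52.4). With |ZL| = 61.90, the foot of the radical line on ZL is 29.37 from Z and the perpendicular offset is √(50.5² − 29.37²) = 41.08. Taking the left-of-ZL solution: F = (28.61, 47.47).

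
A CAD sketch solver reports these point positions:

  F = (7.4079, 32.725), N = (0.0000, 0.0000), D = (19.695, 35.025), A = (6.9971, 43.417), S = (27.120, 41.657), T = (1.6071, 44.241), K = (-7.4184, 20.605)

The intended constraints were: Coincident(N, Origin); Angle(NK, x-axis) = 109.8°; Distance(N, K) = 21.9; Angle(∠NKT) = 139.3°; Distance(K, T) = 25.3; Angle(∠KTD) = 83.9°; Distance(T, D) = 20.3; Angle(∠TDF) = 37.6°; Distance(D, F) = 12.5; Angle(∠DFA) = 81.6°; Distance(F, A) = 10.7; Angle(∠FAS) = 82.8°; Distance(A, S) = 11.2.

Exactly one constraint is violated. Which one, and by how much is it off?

Distance(A, S) = 11.2 — off by 9.00.

N = (0.00, 0.00) ✓; NK at 109.8° ✓; |NK| = 21.90 ✓; ∠NKT = 139.3° ✓; |KT| = 25.30 ✓; ∠KTD = 83.90° ✓; |TD| = 20.30 ✓; ∠TDF = 37.60° ✓; |DF| = 12.50 ✓; ∠DFA = 81.60° ✓; |FA| = 10.70 ✓; ∠FAS = 82.80° ✓; |AS| = 20.20 ✗.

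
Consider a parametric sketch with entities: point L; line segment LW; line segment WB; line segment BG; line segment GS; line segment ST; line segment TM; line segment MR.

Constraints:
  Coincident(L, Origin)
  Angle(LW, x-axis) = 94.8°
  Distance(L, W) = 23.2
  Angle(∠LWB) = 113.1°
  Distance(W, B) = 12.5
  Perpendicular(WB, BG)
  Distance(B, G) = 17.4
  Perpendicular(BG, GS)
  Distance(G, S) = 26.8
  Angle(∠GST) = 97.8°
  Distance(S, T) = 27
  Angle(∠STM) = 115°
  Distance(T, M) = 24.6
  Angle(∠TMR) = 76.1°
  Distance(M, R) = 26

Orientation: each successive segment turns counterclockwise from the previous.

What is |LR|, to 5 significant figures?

28.047

L is at the origin; LW runs at 94.8° with length 23.2, so W = (-1.9413, 23.119). ∠LWB = 113.1° gives WB at 161.70° from the x-axis; with |WB| = 12.5, B = (-13.809, 27.044). WB ⟂ BG, so BG runs at -108.30°; with |BG| = 17.4, G = (-19.273, 10.524). The perpendicularity gives GS at right angles to BG, so GS runs at -18.300°; with |GS| = 26.8, S = (6.1720, 2.1085). ∠GST = 97.8° gives ST at 63.900° from the x-axis; with |ST| = 27.0, T = (18.050, 26.355). ∠STM = 115.0° gives TM at 128.90° from the x-axis; with |TM| = 24.6, M = (2.6025, 45.500). ∠TMR = 76.1° gives MR at -127.20° from the x-axis; with |MR| = 26.0, R = (-13.117, 24.790). Then |LR| = |R − L| = 28.047.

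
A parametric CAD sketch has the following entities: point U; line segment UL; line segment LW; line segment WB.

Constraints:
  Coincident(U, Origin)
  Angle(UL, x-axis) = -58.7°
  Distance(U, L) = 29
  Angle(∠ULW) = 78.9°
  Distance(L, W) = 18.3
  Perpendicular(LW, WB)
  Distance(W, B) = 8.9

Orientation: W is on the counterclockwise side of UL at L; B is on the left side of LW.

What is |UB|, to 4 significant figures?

23.33

∠ULW = 78.9°, so LW runs at -58.7° + (180° − 78.9°) = 42.40° from the x-axis; with |LW| = 18.3, W = L + 18.3·(cos 42.40°, sin 42.40°) = (28.58, -12.44). LW ⟂ WB; with |WB| = 8.9 on the left of LW, B = W + 8.9·(-0.6743, 0.7385) = (22.58, -5.867). Then |UB| = |B − U| = 23.33.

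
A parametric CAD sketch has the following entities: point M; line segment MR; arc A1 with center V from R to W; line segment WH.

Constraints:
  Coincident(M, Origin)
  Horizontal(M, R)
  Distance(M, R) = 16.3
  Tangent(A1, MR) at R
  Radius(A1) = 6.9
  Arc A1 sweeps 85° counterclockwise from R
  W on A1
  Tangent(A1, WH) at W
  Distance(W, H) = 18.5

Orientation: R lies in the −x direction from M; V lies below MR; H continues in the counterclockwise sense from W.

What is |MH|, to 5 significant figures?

35.012

M is at the origin; M and R share the same y with |MR| = 16.3 and R on the −x side, so R = (-16.300, 0.0000). Tangency of A1 to MR means the radius VR is perpendicular to MR, so V = R + (0, -6.9) = (-16.300, -6.9000). On A1, R sits at bearing 90° from V; an 85° counterclockwise sweep puts W at bearing 175°, so W = V + 6.9·(cos 175°, sin 175°) = (-23.174, -6.2986). Tangency of A1 to WH means the radius VW is perpendicular to WH, so WH runs along (−sin 175°, cos 175°); with |WH| = 18.5, H = (-24.786, -24.728). Then |MH| = |H − M| = 35.012.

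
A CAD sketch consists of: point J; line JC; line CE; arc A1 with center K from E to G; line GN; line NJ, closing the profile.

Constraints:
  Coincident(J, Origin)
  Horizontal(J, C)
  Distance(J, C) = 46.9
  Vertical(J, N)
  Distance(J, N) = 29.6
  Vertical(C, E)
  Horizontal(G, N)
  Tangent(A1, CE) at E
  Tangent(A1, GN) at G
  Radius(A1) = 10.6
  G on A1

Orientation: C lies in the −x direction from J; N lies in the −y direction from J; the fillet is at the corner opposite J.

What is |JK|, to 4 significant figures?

40.97

J is at the origin; JC is horizontal with |JC| = 46.9 and C on the −x side, so C = (-46.90, 0.000). JN is vertical with |JN| = 29.6 and N on the −y side, so N = (0.000, -29.60). The virtual corner opposite J is at (-46.90, -29.60). Since A1 is tangent to CE there, KE ⟂ CE and tangency of A1 to GN means the radius KG is perpendicular to GN, with radius 10.6, so the center K sits 10.6 in from both sides at K = (-36.30, -19.00). Then |JK| = |K − J| = 40.97.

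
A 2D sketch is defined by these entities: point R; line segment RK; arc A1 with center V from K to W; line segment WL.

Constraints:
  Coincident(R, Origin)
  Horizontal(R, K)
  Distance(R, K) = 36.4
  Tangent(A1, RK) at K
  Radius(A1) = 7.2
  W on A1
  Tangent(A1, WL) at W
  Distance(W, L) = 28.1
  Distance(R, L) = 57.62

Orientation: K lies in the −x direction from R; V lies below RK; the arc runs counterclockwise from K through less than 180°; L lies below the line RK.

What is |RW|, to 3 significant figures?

44.1

Checks: |VW| = 7.200 ✓; ∠(VW, WL) = 90.00° ✓; |WL| = 28.10 ✓; |RL| = 57.62 ✓.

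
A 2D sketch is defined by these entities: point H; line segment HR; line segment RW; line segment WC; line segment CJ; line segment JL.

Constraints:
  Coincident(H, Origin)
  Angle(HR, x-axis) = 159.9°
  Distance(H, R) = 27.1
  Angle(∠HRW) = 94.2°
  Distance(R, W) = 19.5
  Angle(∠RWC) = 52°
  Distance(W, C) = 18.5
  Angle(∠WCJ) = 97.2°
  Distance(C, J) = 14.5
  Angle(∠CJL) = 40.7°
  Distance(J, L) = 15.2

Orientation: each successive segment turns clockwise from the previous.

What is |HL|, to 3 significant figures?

25.8

H is at the origin; HR runs at 159.9° with length 27.1, so R = (-25.4, 9.31). ∠HRW = 94.2° gives RW at 74.1° from the x-axis; with |RW| = 19.5, W = (-20.1, 28.1). ∠RWC = 52.0° gives WC at -53.9° from the x-axis; with |WC| = 18.5, C = (-9.21, 13.1). ∠WCJ = 97.2° gives CJ at -137° from the x-axis; with |CJ| = 14.5, J = (-19.8, 3.17). ∠CJL = 40.7° gives JL at 84.0° from the x-axis; with |JL| = 15.2, L = (-18.2, 18.3). Then |HL| = |L − H| = 25.8.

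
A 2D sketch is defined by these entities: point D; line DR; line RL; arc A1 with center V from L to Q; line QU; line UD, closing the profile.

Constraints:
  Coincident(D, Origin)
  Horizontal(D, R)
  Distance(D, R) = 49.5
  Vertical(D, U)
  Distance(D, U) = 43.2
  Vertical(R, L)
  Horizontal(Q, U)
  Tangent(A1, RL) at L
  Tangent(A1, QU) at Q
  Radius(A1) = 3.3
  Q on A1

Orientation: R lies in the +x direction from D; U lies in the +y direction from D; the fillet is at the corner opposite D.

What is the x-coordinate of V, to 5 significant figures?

46.200

DU is vertical with |DU| = 43.2 and U on the +y side, so U = (0.0000, 43.200). The virtual corner opposite D is at (49.500, 43.200). The tangent condition forces VL to be normal to RL and A1 meets QU tangentially, so VQ is at right angles to QU, with radius 3.3, so the center V sits 3.3 in from both sides at V = (46.200, 39.900). So V.x = 46.200.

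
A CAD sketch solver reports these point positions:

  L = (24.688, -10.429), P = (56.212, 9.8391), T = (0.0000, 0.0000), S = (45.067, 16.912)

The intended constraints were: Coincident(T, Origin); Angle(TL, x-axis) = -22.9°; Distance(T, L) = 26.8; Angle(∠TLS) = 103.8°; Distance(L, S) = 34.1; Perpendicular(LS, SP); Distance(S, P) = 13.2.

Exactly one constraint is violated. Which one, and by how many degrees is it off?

Perpendicular(LS, SP) — off by 4.30°.

T = (0.00, 0.00) ✓; TL at -22.90° ✓; |TL| = 26.80 ✓; ∠TLS = 103.8° ✓; |LS| = 34.10 ✓; ∠(LS, SP) = 85.70° ✗; |SP| = 13.20 ✓.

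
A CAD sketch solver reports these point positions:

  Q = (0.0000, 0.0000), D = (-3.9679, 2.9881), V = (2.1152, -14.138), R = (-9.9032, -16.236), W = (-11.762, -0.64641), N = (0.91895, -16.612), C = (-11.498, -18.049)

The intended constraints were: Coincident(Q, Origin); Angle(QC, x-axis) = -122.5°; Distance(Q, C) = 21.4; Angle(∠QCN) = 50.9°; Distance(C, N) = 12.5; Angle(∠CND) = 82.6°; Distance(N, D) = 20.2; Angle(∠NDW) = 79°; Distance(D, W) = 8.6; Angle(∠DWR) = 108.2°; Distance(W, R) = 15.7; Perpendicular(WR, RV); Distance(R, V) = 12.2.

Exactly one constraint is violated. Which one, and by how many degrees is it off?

Perpendicular(WR, RV) — off by 3.10°.

Q = (0.00, 0.00) ✓; QC at -122.5° ✓; |QC| = 21.40 ✓; ∠QCN = 50.90° ✓; |CN| = 12.50 ✓; ∠CND = 82.60° ✓; |ND| = 20.20 ✓; ∠NDW = 79.00° ✓; |DW| = 8.600 ✓; ∠DWR = 108.2° ✓; |WR| = 15.70 ✓; ∠(WR, RV) = 93.10° ✗; |RV| = 12.20 ✓.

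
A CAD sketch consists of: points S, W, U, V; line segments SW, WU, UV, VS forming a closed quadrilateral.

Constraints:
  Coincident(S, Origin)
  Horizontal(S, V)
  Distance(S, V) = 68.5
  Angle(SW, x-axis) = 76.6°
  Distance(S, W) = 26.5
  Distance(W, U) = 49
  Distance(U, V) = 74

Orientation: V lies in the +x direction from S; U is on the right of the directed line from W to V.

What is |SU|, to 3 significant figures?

22.6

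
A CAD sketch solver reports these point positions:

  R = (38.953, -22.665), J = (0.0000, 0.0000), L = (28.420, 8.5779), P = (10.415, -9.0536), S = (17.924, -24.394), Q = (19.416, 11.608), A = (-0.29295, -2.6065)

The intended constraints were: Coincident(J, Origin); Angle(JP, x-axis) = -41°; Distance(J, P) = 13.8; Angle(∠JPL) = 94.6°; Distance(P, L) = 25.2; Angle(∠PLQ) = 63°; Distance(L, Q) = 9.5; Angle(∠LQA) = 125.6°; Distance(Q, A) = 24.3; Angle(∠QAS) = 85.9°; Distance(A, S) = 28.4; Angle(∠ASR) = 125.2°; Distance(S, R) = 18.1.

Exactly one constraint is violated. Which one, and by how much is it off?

Distance(S, R) = 18.1 — off by 3.00.

J = (0.00, 0.00) ✓; JP at -41.00° ✓; |JP| = 13.80 ✓; ∠JPL = 94.60° ✓; |PL| = 25.20 ✓; ∠PLQ = 63.00° ✓; |LQ| = 9.500 ✓; ∠LQA = 125.6° ✓; |QA| = 24.30 ✓; ∠QAS = 85.90° ✓; |AS| = 28.40 ✓; ∠ASR = 125.2° ✓; |SR| = 21.10 ✗.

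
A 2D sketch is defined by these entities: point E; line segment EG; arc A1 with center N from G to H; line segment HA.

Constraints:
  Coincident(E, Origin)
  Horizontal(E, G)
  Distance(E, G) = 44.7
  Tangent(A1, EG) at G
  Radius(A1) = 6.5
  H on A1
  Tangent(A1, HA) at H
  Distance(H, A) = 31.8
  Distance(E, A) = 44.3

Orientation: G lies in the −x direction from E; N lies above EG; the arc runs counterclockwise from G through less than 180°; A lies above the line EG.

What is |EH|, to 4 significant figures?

38.81

Checks: E.y = 0.00, G.y = 0.00 ✓; ∠(NG, GE) = 90.00° ✓; |NG| = 6.500 ✓; |NH| = 6.500 ✓; ∠(NH, HA) = 90.00° ✓; |HA| = 31.80 ✓; |EA| = 44.30 ✓.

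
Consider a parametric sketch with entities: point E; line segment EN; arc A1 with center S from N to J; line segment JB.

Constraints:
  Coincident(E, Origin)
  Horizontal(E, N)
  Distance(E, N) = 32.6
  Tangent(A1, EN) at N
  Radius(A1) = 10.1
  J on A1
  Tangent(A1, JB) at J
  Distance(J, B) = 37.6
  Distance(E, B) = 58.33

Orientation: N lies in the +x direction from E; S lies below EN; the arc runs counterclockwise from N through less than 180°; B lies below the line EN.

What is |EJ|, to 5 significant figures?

25.973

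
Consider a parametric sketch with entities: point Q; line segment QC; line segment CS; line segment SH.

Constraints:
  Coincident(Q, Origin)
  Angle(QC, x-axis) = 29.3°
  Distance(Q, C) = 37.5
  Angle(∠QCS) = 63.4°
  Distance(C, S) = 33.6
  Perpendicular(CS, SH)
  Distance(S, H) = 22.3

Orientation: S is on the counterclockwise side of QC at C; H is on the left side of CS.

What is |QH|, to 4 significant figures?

20.22

∠QCS = 63.4°, so CS runs at 29.3° + (180° − 63.4°) = 145.9° from the x-axis; with |CS| = 33.6, S = C + 33.6·(cos 145.9°, sin 145.9°) = (4.880, 37.19). CS ⟂ SH; with |SH| = 22.3 on the left of CS, H = S + 22.3·(-0.5606, -0.8281) = (-7.622, 18.72). Then |QH| = |H − Q| = 20.22.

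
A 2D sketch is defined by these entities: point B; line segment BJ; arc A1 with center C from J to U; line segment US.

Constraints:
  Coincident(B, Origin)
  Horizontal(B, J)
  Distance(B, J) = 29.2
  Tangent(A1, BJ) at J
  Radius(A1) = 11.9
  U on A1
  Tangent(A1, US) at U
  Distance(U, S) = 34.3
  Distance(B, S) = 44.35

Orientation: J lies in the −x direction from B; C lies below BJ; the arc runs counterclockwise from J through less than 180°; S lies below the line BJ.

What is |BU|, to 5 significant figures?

42.422

Checks: |CU| = 11.90 ✓; ∠(CU, US) = 90.00° ✓; |US| = 34.30 ✓; |BS| = 44.35 ✓.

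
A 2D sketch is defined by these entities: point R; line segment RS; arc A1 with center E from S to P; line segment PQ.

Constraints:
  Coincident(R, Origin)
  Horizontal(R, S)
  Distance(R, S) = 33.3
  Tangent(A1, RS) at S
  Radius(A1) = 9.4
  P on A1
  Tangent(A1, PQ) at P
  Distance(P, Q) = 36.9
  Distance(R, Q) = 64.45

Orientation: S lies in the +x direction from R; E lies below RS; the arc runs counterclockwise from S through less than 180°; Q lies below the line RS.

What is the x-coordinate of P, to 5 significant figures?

25.452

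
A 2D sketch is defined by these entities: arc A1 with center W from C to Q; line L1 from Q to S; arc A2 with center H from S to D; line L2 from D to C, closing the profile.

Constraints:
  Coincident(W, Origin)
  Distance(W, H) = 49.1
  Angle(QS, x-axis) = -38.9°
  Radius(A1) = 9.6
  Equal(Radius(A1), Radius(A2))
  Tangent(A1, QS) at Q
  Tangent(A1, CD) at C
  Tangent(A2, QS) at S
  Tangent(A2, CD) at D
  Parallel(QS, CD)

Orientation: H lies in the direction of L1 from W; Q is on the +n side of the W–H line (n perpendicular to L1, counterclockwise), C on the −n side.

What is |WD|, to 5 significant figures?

50.030

The slot axis is L1's direction at -38.9°, so u = (cos -38.9°, sin -38.9°) = (0.77824, -0.62796) and n = (−sin -38.9°, cos -38.9°) = (0.62796, 0.77824). W is at the origin and H lies 49.1 along u from W, so H = 49.1·u = (38.212, -30.833). Tangency of A1 to both parallel lines with radius 9.6 puts Q and C at W ± 9.6·n: Q = (6.0284, 7.4711), C = (-6.0284, -7.4711). Equal radii place S and D the same way about H: S = H + 9.6·n = (44.240, -23.362), D = H − 9.6·n = (32.183, -38.304). Then |WD| = |D − W| = 50.030.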